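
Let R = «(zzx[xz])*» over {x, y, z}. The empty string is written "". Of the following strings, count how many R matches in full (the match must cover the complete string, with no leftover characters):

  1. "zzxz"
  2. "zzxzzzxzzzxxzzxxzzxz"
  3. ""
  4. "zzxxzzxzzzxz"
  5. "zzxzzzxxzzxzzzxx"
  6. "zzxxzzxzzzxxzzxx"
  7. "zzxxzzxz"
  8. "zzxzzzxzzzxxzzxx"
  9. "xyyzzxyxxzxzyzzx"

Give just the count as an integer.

1 → match
2 → match
3 → match
4 → match
5 → match
6 → match
7 → match
8 → match
9 → no match
Total matched: 8

8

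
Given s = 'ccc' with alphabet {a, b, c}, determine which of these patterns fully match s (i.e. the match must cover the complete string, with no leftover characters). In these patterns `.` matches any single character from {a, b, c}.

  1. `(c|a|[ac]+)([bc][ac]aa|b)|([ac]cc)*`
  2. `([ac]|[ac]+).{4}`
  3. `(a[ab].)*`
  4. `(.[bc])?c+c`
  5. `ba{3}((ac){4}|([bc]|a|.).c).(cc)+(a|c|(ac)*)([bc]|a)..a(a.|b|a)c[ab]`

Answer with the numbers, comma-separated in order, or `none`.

1, 4

1 → match
2 → no match
3 → no match
4 → match
5 → no match — must start with 'ba'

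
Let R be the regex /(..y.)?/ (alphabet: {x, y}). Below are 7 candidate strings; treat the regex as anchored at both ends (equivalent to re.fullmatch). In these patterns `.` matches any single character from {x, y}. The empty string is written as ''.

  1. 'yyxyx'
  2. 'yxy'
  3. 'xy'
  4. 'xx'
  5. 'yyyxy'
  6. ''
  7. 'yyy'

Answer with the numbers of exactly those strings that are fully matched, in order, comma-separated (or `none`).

6

1 → no match
2 → no match
3 → no match
4 → no match
5 → no match
6 → match
7 → no match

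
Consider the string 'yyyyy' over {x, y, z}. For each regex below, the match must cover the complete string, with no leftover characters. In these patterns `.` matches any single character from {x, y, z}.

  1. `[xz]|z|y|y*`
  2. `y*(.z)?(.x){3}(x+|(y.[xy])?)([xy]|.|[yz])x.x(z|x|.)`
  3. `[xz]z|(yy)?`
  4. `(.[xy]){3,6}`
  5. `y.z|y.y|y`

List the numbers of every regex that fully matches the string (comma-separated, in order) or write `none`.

1

1 → match
2 → no match
3 → no match
4 → no match
5 → no match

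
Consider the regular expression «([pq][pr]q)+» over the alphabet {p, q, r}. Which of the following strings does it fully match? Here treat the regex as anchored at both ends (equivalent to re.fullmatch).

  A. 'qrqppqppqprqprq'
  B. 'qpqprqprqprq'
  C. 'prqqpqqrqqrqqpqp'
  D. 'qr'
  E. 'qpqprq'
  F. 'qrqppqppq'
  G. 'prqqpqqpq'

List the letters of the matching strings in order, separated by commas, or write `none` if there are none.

A, B, E, F, G

A → match
B → match
C → no match — must end with 'q'
D → no match — must end with 'q'
E → match
F → match
G → match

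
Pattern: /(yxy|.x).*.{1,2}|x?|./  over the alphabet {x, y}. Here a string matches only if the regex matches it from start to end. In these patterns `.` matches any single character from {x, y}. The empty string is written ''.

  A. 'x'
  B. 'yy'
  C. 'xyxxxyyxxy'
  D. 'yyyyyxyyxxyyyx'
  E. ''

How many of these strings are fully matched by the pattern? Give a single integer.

A → match
B → no match
C → no match
D → no match
E → match
Total matched: 2

2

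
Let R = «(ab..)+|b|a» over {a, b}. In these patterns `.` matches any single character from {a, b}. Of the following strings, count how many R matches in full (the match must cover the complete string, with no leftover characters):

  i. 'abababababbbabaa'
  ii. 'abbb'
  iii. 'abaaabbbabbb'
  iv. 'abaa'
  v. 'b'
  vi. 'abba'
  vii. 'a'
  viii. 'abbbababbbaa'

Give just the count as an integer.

i → match
ii. 'abbb' → match
iii. 'abaaabbbabbb' → match
iv. 'abaa' → match
v. 'b' → match
vi. 'abba' → match
vii. 'a' → match
viii. 'abbbababbbaa' → no match
Total matched: 7

7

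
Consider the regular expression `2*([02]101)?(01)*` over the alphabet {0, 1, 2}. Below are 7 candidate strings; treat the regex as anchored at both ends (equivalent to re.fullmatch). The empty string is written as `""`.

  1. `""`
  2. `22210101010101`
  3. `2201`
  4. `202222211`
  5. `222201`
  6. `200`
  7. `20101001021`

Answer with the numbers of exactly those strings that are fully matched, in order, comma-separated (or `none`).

1 → match
2 → match
3 → match
4 → no match
5 → match
6 → no match
7 → no match

1, 2, 3, 5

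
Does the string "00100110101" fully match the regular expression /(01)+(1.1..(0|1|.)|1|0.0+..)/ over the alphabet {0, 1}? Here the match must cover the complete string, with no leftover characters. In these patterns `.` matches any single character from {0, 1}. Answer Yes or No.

Every match must start with "01", but "00100110101" does not.

No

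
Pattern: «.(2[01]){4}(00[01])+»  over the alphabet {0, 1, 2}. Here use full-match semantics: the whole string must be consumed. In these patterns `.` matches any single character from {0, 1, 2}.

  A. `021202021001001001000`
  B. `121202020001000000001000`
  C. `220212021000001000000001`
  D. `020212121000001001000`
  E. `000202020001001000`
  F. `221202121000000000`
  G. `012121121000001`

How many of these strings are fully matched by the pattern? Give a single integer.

A → match
B → match
C → match
D → match
E → no match
F → match
G → no match
Total matched: 5

5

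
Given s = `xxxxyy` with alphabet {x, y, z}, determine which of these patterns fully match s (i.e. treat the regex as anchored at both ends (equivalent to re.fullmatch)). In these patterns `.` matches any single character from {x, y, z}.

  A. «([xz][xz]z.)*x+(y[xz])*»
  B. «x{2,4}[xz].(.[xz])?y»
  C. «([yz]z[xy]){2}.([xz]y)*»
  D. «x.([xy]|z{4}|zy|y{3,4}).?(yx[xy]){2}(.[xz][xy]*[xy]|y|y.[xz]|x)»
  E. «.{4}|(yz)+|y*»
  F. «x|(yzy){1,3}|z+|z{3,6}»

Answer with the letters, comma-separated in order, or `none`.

A → no match
B → match
C → no match
D → no match
E → no match
F → no match

B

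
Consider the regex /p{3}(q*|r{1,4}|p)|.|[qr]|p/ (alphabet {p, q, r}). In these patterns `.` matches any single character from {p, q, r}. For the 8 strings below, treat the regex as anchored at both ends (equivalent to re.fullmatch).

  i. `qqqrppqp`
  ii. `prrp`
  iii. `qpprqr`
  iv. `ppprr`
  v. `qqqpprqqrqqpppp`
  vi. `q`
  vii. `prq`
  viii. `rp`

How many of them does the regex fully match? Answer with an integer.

i → no match
ii → no match
iii → no match
iv → match
v → no match
vi → match
vii → no match
viii → no match
Total matched: 2

2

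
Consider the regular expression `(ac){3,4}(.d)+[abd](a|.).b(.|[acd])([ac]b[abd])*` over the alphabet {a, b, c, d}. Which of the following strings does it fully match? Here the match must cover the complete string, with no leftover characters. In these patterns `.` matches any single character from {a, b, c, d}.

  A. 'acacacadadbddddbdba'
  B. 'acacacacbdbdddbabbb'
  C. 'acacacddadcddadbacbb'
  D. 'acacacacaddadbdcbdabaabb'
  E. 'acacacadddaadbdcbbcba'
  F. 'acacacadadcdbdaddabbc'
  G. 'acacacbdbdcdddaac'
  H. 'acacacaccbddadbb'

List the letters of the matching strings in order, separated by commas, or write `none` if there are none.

A, B, C, D, E, F

A → match
B → match
C → match
D → match
E → match
F → match
G → no match
H → no match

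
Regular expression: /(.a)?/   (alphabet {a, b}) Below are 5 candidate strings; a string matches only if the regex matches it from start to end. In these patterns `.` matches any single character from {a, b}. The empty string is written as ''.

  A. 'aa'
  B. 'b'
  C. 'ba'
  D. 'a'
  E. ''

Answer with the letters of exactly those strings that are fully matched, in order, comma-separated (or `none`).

A, C, E

A → match
B → no match
C → match
D → no match
E → match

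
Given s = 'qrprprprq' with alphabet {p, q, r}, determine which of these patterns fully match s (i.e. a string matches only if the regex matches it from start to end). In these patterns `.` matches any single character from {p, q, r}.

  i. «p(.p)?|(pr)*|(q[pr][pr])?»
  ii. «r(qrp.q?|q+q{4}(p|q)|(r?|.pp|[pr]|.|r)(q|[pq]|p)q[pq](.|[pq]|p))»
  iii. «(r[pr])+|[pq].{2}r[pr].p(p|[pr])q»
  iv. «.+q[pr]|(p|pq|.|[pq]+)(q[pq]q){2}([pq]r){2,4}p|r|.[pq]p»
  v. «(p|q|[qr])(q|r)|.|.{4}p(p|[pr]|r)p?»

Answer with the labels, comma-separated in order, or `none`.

iii

i → no match
ii → no match — must start with 'r'
iii → match
iv → no match
v → no match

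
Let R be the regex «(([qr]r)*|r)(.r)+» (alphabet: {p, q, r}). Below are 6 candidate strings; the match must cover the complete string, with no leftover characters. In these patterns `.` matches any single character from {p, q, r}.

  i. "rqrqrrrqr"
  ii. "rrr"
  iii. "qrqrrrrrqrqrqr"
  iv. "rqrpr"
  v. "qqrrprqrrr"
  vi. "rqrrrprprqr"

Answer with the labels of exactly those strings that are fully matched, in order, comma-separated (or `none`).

i → match
ii → match
iii → match
iv → match
v → no match
vi → match

i, ii, iii, iv, vi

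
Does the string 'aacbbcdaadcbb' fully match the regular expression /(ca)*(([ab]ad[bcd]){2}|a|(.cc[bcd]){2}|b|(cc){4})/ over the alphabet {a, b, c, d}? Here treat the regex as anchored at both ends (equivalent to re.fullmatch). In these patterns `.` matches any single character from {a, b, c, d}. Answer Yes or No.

No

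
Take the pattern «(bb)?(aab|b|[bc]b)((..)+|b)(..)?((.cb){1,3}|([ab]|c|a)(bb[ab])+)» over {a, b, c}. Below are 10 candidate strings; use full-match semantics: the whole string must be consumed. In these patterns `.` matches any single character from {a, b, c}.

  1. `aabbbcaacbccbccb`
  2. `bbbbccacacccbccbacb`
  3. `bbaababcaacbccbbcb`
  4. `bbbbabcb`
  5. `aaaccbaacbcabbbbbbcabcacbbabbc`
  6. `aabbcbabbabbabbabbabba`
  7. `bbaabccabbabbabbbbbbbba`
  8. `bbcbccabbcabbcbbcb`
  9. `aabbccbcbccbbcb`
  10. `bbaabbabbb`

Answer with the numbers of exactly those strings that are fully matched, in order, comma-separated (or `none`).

1, 2, 3, 4, 6, 7, 8, 9, 10

1 → match
2 → match
3 → match
4 → match
5 → no match
6 → match
7 → match
8 → match
9 → match
10 → match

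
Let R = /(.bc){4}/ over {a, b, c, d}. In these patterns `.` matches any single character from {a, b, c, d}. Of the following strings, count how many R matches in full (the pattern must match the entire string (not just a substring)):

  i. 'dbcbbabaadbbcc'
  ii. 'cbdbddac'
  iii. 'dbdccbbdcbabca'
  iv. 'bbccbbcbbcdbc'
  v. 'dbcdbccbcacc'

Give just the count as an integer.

i → no match — must end with 'bc'
ii. 'cbdbddac' → no match — must end with 'bc'
iii → no match — must end with 'bc'
iv → no match
v. 'dbcdbccbcacc' → no match — must end with 'bc'
Total matched: 0

0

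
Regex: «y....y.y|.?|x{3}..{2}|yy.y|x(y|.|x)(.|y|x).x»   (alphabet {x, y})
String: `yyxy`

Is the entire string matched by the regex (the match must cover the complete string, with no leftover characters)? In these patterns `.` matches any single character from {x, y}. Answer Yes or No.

Yes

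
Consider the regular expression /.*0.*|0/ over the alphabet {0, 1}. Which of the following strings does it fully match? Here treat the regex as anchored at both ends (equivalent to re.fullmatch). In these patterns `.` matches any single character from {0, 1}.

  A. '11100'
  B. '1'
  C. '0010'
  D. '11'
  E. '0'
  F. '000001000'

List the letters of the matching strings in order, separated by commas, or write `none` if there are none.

A, C, E, F

A. '11100' → match
B. '1' → no match
C. '0010' → match
D. '11' → no match
E. '0' → match
F. '000001000' → match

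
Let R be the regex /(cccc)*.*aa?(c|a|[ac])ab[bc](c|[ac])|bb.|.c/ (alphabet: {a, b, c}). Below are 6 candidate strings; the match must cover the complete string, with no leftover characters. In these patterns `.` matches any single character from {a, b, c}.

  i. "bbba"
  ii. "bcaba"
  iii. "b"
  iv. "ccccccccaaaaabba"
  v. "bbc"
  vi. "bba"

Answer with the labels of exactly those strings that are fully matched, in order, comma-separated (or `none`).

iv, v, vi

i → no match
ii → no match
iii → no match
iv → match
v → match
vi → match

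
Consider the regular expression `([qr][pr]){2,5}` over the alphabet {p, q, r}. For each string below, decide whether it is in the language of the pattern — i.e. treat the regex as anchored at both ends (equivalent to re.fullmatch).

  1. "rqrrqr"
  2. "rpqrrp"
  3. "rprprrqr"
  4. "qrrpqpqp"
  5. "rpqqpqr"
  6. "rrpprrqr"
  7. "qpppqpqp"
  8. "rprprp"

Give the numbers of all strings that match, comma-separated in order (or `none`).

2, 3, 4, 8

1 → no match
2 → match
3 → match
4 → match
5 → no match
6 → no match
7 → no match
8 → match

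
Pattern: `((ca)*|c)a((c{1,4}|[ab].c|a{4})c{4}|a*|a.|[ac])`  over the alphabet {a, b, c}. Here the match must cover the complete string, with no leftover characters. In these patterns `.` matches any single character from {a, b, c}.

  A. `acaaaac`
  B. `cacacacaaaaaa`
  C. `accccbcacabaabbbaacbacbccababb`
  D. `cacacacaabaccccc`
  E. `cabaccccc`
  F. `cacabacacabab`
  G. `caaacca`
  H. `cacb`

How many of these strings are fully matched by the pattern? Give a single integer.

A → no match
B → match
C → no match
D → match
E → match
F → no match
G → no match
H → no match
Total matched: 3

3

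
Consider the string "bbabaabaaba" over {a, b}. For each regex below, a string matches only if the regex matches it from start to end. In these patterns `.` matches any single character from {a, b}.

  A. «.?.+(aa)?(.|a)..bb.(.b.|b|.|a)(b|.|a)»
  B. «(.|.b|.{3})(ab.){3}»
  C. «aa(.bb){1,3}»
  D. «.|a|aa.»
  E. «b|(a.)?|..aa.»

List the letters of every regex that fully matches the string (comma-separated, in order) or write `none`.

A → no match
B → match
C → no match — must start with "aa"
D → no match
E → no match

B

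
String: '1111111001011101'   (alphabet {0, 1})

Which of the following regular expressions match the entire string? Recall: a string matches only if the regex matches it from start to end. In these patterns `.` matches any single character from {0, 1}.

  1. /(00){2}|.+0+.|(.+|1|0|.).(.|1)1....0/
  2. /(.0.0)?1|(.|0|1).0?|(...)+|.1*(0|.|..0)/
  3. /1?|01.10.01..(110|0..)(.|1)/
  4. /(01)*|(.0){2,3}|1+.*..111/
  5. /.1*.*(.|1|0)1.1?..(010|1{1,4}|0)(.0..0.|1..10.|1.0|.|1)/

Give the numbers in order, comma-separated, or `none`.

1 → match
2 → no match
3 → no match
4 → no match
5 → match

1, 5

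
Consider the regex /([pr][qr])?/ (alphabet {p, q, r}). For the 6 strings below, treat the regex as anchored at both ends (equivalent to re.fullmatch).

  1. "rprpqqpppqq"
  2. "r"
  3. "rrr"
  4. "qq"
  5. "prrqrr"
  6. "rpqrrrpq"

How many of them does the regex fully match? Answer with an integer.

1. "rprpqqpppqq" → no match
2. "r" → no match
3. "rrr" → no match
4. "qq" → no match
5. "prrqrr" → no match
6. "rpqrrrpq" → no match
Total matched: 0

0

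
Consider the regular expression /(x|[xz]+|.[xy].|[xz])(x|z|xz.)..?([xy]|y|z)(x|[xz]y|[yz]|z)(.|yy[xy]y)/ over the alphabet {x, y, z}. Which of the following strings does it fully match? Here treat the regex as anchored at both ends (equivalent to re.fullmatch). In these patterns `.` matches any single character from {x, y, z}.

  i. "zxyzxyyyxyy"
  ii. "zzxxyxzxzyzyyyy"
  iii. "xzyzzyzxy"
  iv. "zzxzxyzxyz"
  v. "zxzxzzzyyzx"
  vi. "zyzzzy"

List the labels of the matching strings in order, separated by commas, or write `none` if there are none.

i → no match
ii → no match
iii → no match
iv → match
v → match
vi → no match

iv, v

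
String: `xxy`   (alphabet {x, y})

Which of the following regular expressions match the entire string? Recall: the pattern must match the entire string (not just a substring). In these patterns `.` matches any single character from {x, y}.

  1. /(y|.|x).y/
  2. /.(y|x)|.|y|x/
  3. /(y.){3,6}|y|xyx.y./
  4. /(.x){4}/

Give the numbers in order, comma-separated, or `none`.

1 → match
2 → no match
3 → no match
4 → no match — must end with `x`

1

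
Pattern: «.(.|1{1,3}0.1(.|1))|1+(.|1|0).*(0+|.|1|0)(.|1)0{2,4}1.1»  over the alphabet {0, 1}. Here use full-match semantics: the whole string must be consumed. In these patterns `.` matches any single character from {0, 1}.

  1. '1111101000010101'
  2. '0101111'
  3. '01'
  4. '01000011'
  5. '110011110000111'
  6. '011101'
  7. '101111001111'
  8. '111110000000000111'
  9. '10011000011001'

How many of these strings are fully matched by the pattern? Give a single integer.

3

1 → no match
2 → no match
3 → match
4 → no match
5 → match
6 → no match
7 → no match
8 → match
9 → no match
Total matched: 3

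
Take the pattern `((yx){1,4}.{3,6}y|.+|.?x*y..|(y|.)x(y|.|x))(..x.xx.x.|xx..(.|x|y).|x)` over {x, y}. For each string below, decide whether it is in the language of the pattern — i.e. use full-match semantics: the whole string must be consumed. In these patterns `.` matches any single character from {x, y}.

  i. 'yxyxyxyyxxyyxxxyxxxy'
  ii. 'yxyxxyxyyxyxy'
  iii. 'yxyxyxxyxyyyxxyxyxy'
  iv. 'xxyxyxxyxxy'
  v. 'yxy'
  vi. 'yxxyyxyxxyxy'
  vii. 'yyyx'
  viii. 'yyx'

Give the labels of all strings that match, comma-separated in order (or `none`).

i → no match
ii → no match
iii → no match
iv → match
v → no match
vi → match
vii → match
viii → match

iv, vi, vii, viii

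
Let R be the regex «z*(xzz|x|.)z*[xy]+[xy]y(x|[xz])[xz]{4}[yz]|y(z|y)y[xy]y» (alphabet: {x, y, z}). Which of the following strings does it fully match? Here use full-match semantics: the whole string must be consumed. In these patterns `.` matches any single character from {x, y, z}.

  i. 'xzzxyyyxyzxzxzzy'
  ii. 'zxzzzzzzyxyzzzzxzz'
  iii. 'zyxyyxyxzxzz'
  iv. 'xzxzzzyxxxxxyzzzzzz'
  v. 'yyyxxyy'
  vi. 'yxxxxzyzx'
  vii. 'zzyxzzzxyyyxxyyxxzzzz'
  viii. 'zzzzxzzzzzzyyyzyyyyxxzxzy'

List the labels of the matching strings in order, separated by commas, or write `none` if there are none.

none

i → no match
ii → no match
iii → no match
iv → no match
v → no match
vi → no match
vii → no match
viii → no match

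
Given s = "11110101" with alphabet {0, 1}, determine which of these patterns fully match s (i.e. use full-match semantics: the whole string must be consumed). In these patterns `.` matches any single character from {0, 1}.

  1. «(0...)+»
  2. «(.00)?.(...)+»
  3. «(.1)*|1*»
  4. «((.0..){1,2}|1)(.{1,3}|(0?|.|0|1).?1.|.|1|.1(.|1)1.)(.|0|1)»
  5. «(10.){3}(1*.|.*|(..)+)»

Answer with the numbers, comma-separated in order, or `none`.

3

1 → no match — must start with "0"
2 → no match
3 → match
4 → no match
5 → no match — must start with "10"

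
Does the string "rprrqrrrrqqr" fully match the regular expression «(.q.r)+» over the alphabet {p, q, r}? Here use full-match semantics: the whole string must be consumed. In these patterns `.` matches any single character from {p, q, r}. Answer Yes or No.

No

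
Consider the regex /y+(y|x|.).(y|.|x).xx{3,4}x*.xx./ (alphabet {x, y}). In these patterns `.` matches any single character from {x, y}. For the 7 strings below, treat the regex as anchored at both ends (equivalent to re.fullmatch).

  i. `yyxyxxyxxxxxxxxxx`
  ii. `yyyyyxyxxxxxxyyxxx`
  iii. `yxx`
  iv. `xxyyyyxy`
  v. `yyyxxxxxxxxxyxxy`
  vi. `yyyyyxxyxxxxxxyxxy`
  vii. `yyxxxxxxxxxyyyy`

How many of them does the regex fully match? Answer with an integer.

2

i → no match
ii → no match
iii → no match
iv → no match — must start with `y`
v → match
vi → match
vii → no match
Total matched: 2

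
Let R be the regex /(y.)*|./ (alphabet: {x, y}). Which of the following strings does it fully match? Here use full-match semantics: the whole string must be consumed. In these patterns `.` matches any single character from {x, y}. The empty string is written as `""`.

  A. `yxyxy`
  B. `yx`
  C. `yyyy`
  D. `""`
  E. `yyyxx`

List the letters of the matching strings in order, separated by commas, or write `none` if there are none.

A → no match
B → match
C → match
D → match
E → no match

B, C, D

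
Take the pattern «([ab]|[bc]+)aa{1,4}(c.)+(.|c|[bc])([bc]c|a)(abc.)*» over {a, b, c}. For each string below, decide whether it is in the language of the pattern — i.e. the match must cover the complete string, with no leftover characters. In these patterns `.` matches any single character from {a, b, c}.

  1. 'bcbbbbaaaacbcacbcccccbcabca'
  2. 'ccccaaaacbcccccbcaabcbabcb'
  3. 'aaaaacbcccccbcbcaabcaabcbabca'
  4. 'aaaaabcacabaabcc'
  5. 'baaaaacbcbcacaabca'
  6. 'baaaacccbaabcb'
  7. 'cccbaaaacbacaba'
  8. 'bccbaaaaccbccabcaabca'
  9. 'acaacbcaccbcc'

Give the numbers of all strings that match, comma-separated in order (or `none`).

1, 2, 3, 5, 8

1 → match
2 → match
3 → match
4 → no match
5 → match
6 → no match
7 → no match
8 → match
9 → no match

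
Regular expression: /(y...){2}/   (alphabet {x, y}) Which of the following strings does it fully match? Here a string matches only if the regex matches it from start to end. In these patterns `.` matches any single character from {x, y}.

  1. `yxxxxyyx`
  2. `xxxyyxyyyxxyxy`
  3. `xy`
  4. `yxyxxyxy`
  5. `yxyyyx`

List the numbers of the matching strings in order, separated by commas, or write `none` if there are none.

none

1 → no match
2 → no match — must start with `y`
3 → no match — must start with `y`
4 → no match
5 → no match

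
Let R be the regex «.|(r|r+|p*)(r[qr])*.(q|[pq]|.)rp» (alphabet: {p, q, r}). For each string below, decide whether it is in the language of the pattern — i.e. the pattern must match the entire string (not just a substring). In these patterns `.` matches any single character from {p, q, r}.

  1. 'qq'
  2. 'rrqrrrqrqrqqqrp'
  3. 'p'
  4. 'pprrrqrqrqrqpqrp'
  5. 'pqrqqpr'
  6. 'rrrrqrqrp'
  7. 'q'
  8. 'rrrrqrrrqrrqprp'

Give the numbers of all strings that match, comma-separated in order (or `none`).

1 → no match
2 → match
3 → match
4 → match
5 → no match
6 → match
7 → match
8 → match

2, 3, 4, 6, 7, 8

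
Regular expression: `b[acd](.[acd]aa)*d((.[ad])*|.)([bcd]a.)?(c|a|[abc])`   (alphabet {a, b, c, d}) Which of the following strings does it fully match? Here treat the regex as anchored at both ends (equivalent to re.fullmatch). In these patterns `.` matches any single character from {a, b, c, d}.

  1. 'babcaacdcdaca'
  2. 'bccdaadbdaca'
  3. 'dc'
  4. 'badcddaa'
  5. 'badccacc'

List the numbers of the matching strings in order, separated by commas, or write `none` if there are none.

1 → no match
2. 'bccdaadbdaca' → match
3. 'dc' → no match — must start with 'b'
4. 'badcddaa' → match
5. 'badccacc' → match

2, 4, 5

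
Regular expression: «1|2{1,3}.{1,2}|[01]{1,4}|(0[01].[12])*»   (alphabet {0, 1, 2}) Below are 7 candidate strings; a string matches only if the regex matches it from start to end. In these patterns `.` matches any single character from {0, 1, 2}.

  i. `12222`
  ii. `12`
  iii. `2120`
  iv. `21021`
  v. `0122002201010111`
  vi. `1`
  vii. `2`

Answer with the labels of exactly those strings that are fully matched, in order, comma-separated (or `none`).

i. `12222` → no match
ii. `12` → no match
iii. `2120` → no match
iv. `21021` → no match
v → match
vi. `1` → match
vii. `2` → no match

v, vi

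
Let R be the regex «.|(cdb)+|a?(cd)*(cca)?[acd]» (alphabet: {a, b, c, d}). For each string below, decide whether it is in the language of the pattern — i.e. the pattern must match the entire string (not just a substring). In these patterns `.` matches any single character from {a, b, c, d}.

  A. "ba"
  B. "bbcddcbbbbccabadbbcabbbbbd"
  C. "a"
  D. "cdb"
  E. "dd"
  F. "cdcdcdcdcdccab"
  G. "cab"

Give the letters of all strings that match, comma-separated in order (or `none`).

A. "ba" → no match
B → no match
C. "a" → match
D. "cdb" → match
E. "dd" → no match
F → no match
G. "cab" → no match

C, D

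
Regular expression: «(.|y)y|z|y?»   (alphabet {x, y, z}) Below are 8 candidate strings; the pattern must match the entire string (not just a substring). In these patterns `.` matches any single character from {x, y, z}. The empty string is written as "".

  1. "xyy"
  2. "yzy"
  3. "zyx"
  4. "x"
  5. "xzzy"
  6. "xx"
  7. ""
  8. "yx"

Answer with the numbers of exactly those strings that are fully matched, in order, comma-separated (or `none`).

1 → no match
2 → no match
3 → no match
4 → no match
5 → no match
6 → no match
7 → match
8 → no match

7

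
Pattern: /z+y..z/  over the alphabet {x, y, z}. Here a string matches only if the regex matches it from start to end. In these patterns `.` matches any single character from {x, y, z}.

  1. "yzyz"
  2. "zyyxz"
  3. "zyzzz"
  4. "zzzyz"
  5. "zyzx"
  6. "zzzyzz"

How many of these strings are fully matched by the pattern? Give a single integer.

1. "yzyz" → no match — must start with "z"
2. "zyyxz" → match
3. "zyzzz" → match
4. "zzzyz" → no match
5. "zyzx" → no match — must end with "z"
6. "zzzyzz" → no match
Total matched: 2

2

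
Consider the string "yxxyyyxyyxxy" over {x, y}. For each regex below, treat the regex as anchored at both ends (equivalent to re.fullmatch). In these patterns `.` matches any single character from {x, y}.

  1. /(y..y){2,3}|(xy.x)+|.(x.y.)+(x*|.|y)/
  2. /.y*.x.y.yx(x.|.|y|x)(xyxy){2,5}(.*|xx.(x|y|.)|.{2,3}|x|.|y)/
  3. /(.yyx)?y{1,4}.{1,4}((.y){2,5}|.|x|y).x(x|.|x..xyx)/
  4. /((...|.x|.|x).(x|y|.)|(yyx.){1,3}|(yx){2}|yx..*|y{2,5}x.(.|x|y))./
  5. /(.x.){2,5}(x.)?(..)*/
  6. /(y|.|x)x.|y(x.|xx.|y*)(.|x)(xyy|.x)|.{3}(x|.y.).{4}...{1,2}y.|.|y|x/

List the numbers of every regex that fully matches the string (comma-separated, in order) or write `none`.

1 → match
2 → no match
3 → no match
4 → match
5 → no match
6 → no match

1, 4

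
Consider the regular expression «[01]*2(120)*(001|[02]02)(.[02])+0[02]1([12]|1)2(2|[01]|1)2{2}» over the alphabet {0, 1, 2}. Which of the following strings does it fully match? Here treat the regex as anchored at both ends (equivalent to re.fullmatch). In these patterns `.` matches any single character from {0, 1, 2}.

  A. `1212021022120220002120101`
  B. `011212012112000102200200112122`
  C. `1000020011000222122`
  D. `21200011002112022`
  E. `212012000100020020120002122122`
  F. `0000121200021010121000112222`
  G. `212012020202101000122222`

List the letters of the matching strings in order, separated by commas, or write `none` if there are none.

A → no match — must end with `2`
B → no match
C → no match
D → match
E → match
F → match
G → match

D, E, F, G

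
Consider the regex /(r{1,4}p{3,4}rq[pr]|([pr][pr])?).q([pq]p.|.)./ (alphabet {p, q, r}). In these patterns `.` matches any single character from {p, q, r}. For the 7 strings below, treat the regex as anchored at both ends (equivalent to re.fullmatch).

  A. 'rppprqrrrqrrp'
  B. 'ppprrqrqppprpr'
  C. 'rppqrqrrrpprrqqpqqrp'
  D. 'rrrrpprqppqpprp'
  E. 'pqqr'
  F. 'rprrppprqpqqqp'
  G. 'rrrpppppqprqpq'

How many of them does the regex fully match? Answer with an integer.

A → no match
B → no match
C → no match
D → no match
E. 'pqqr' → match
F → no match
G → no match
Total matched: 1

1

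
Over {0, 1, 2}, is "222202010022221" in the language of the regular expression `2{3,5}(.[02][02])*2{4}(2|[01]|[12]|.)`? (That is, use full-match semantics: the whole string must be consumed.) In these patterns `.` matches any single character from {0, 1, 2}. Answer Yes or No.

Yes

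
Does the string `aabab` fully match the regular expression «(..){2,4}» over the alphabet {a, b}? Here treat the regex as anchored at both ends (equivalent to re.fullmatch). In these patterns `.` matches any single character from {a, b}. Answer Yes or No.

No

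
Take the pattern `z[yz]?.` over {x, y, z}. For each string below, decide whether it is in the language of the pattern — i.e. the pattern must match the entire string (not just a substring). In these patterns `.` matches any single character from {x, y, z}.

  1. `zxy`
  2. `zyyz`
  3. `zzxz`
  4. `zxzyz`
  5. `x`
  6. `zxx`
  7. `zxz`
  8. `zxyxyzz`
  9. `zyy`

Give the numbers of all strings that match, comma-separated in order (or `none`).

1 → no match
2 → no match
3 → no match
4 → no match
5 → no match — must start with `z`
6 → no match
7 → no match
8 → no match
9 → match

9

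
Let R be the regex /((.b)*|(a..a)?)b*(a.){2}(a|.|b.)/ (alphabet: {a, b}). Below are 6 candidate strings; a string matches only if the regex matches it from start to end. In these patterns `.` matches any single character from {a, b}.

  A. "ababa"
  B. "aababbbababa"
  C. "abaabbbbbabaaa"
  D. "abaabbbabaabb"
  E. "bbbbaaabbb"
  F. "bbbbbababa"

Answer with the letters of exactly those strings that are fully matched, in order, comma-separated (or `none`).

A → match
B → match
C → match
D → match
E → match
F → match

A, B, C, D, E, F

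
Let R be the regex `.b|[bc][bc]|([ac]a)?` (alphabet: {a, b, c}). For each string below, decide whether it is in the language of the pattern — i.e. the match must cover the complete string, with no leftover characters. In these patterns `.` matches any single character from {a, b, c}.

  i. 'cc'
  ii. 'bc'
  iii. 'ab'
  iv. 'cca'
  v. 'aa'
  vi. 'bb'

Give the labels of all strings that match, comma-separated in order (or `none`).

i, ii, iii, v, vi

i → match
ii → match
iii → match
iv → no match
v → match
vi → match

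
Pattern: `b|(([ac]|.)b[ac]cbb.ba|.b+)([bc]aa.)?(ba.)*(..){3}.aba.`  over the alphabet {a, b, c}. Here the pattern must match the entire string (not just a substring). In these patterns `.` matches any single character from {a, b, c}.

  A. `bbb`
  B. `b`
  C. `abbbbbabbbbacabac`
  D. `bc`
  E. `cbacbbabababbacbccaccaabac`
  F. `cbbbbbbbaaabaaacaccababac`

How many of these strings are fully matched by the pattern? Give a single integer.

4

A → no match
B → match
C → match
D → no match
E → match
F → match
Total matched: 4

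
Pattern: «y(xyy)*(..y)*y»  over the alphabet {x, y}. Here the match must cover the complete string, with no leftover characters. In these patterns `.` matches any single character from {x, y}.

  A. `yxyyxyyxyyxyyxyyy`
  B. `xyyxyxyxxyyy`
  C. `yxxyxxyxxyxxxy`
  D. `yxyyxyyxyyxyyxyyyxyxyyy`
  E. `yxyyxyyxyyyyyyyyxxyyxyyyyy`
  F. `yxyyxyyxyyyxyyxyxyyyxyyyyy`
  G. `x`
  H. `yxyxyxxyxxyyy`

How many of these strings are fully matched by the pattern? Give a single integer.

A → match
B → no match — must start with `y`
C → no match
D → match
E → match
F → match
G → no match — must start with `y`
H → no match
Total matched: 4

4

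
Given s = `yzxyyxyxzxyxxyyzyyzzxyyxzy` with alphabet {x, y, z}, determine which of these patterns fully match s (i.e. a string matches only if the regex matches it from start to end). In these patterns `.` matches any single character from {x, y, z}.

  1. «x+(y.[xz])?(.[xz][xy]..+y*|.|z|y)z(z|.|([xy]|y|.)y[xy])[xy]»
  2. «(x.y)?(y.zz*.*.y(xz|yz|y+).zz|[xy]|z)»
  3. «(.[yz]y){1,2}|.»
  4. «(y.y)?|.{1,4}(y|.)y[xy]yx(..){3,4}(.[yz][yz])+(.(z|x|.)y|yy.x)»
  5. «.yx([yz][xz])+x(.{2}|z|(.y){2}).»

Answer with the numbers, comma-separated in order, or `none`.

1 → no match — must start with `x`
2 → no match
3 → no match
4 → match
5 → no match

4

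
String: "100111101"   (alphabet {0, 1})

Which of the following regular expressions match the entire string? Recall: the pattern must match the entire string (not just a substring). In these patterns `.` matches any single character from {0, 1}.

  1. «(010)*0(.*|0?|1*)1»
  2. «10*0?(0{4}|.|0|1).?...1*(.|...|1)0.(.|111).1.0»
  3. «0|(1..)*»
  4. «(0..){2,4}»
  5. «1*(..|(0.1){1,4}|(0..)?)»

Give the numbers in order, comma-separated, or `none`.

3

1 → no match
2 → no match — must end with "0"
3 → match
4 → no match — must start with "0"
5 → no match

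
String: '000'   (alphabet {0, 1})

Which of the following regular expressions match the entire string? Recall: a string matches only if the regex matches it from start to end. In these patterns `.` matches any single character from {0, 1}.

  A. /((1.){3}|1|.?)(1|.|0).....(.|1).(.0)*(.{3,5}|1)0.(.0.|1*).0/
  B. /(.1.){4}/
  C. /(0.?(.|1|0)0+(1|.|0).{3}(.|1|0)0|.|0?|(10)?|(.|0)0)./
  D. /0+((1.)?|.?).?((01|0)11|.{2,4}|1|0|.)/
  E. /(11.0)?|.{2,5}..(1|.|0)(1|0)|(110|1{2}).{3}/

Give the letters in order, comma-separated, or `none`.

C, D

A → no match
B → no match
C → match
D → match
E → no match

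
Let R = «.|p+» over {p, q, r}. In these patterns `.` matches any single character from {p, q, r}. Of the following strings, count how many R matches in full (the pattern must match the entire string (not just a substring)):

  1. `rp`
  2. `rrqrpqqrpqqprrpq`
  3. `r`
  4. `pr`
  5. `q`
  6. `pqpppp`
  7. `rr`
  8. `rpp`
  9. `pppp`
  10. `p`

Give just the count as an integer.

4

1 → no match
2 → no match
3 → match
4 → no match
5 → match
6 → no match
7 → no match
8 → no match
9 → match
10 → match
Total matched: 4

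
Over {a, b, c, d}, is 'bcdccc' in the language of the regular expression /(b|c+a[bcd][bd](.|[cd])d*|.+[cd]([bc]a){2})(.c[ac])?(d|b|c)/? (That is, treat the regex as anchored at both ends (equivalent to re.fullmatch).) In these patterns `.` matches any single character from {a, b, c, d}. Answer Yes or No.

No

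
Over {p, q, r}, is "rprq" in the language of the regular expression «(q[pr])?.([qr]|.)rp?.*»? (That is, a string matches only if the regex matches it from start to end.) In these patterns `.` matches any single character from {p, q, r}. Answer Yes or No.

Yes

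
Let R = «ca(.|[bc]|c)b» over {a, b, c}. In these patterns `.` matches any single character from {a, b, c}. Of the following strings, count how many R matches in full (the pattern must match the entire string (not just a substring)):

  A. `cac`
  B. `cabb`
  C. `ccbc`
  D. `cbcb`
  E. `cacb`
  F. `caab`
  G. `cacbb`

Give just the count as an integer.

3

A → no match — must end with `b`
B → match
C → no match — must start with `ca`
D → no match — must start with `ca`
E → match
F → match
G → no match
Total matched: 3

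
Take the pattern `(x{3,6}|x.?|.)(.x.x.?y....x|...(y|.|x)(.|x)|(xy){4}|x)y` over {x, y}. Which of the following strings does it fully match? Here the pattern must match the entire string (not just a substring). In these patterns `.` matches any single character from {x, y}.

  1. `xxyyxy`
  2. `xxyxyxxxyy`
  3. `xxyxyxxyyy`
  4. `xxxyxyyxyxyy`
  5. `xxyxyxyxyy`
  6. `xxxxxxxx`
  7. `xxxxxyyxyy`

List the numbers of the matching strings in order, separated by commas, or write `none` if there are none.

1 → no match
2 → no match
3 → no match
4 → no match
5 → match
6 → no match — must end with `y`
7 → match

5, 7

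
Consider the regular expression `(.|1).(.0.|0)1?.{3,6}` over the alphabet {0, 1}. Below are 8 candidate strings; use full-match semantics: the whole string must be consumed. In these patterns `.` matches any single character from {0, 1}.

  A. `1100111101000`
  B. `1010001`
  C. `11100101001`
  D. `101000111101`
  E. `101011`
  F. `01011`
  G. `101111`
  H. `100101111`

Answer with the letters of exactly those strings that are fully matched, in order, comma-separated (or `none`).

A → no match
B. `1010001` → no match
C. `11100101001` → match
D. `101000111101` → no match
E. `101011` → no match
F. `01011` → no match
G. `101111` → no match
H. `100101111` → match

C, H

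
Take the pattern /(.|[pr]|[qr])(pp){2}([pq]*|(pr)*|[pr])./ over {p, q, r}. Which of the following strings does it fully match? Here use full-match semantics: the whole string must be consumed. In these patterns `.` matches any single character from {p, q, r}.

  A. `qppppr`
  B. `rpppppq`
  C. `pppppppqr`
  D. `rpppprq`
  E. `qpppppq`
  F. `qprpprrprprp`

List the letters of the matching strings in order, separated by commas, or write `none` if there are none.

A. `qppppr` → match
B. `rpppppq` → match
C. `pppppppqr` → match
D. `rpppprq` → match
E. `qpppppq` → match
F. `qprpprrprprp` → no match

A, B, C, D, E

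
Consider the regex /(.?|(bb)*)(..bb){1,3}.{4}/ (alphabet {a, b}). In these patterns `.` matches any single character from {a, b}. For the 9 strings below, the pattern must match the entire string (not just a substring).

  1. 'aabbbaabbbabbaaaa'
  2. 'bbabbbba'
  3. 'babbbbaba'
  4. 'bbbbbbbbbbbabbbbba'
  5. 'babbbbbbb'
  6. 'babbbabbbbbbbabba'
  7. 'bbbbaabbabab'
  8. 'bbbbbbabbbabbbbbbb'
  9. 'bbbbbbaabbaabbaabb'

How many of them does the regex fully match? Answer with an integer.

8

1 → match
2 → no match
3 → match
4 → match
5 → match
6 → match
7 → match
8 → match
9 → match
Total matched: 8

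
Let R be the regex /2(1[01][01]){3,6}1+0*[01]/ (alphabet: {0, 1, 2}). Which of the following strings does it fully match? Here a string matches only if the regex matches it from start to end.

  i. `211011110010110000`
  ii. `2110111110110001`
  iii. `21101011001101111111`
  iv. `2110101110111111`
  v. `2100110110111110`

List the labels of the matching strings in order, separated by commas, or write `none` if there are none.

i → match
ii → match
iii → match
iv → match
v → match

i, ii, iii, iv, v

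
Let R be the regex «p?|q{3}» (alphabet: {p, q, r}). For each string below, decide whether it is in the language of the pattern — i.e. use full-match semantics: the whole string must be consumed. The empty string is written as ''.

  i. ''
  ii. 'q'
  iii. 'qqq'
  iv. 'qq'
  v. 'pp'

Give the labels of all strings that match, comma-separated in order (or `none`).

i → match
ii → no match
iii → match
iv → no match
v → no match

i, iii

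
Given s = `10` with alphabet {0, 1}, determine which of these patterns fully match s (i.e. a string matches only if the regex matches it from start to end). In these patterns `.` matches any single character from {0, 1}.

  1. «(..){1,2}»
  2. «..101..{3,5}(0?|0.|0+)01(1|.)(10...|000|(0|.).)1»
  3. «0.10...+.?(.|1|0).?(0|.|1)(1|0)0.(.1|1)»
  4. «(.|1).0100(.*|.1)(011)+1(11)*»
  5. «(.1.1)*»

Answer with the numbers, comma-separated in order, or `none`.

1

1 → match
2 → no match — must end with `1`
3 → no match — must start with `0`
4 → no match
5 → no match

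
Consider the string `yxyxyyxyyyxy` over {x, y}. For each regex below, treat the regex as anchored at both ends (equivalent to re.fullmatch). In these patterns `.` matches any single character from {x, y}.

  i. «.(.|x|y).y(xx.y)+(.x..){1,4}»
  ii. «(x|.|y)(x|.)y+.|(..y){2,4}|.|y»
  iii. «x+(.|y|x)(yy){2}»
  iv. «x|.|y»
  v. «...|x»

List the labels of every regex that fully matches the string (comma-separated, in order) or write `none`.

i → no match
ii → match
iii → no match — must start with `x`
iv → no match
v → no match

ii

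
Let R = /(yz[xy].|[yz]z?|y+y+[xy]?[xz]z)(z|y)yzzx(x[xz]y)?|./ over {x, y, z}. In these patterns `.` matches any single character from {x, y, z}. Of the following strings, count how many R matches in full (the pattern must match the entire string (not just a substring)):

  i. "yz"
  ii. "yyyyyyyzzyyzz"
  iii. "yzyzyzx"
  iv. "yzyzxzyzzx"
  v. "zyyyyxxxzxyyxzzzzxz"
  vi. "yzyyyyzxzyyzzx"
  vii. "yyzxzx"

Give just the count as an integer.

0

i → no match
ii → no match
iii → no match
iv → no match
v → no match
vi → no match
vii → no match
Total matched: 0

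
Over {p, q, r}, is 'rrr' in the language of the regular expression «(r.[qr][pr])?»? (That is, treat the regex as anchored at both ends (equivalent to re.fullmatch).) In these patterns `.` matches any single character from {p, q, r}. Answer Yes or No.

No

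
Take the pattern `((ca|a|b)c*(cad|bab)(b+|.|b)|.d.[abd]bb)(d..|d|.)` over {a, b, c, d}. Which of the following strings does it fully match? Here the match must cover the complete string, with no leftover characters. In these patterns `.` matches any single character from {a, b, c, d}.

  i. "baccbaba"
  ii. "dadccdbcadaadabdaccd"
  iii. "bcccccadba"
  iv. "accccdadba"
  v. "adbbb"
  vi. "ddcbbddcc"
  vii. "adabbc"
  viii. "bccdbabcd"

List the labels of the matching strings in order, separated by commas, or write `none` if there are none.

i → no match
ii → no match
iii → match
iv → no match
v → no match
vi → no match
vii → no match
viii → no match

iii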